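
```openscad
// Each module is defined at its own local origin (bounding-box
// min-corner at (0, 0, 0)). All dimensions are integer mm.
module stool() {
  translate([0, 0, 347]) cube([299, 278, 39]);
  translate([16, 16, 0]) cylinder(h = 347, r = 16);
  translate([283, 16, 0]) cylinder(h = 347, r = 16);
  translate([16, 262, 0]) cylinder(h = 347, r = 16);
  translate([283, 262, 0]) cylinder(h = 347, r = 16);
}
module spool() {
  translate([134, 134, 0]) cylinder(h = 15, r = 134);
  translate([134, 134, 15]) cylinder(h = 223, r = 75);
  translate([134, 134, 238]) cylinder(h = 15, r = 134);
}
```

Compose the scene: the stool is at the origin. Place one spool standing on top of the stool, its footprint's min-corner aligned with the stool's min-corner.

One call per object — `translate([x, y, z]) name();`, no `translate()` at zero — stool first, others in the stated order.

stool();
translate([0, 0, 386]) spool();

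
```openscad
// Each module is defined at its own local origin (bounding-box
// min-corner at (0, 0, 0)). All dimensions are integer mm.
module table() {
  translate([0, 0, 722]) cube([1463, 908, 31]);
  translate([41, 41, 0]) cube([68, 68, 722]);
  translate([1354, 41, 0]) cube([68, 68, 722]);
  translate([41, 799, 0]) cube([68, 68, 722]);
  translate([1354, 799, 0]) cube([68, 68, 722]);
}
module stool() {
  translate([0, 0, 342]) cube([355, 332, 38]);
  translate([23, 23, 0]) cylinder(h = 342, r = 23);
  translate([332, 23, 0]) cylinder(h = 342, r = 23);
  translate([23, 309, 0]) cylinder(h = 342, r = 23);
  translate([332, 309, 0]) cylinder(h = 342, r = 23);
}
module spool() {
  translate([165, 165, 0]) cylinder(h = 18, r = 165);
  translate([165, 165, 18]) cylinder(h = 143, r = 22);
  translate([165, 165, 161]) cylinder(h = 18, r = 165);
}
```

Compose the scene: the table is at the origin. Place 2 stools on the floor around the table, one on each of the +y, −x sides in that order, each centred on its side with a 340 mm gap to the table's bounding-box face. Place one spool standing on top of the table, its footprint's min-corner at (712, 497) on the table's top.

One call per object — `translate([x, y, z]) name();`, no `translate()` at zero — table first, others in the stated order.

table();
translate([554, 1248, 0]) stool();
translate([-695, 288, 0]) stool();
translate([712, 497, 753]) spool();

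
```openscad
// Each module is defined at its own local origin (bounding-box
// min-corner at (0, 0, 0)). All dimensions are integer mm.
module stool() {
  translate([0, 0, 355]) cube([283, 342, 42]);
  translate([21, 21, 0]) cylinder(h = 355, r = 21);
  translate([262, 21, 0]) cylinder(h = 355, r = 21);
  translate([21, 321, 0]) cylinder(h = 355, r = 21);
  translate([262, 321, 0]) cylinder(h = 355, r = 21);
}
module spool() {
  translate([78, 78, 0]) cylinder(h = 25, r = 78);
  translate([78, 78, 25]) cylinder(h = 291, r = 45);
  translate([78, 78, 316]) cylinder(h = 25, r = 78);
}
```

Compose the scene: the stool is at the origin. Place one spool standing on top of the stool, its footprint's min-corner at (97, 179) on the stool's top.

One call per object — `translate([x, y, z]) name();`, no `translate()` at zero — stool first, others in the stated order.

stool();
translate([97, 179, 397]) spool();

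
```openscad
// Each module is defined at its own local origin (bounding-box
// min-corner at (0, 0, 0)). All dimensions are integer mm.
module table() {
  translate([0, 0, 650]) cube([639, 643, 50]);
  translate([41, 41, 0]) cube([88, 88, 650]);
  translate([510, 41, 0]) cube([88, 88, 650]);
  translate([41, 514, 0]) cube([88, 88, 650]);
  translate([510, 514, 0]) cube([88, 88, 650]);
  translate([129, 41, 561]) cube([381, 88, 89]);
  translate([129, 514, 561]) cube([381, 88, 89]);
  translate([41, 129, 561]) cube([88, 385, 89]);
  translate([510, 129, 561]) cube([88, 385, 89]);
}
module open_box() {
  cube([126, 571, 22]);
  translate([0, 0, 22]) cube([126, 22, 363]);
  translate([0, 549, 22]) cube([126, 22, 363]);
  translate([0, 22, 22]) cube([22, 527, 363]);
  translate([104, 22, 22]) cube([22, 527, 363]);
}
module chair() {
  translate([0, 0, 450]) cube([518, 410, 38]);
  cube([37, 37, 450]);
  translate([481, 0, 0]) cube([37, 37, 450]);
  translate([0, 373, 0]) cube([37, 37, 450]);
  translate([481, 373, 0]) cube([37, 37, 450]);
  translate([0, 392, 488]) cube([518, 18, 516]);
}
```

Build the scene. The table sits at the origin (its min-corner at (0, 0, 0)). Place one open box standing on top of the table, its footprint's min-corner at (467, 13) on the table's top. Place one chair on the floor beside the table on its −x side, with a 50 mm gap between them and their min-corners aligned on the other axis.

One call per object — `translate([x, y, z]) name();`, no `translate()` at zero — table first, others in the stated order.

table();
translate([467, 13, 700]) open_box();
translate([-568, 0, 0]) chair();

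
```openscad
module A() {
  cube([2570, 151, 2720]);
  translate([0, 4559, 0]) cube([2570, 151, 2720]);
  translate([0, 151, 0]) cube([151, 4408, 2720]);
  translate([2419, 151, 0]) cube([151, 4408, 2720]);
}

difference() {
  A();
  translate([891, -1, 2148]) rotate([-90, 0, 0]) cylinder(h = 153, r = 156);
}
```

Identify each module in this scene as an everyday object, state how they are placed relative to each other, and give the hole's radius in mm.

The subtracted cylinder has r = 156 mm.

A is a house frame. The house frame has a circular hole through its front wall. The hole's radius is 156 mm.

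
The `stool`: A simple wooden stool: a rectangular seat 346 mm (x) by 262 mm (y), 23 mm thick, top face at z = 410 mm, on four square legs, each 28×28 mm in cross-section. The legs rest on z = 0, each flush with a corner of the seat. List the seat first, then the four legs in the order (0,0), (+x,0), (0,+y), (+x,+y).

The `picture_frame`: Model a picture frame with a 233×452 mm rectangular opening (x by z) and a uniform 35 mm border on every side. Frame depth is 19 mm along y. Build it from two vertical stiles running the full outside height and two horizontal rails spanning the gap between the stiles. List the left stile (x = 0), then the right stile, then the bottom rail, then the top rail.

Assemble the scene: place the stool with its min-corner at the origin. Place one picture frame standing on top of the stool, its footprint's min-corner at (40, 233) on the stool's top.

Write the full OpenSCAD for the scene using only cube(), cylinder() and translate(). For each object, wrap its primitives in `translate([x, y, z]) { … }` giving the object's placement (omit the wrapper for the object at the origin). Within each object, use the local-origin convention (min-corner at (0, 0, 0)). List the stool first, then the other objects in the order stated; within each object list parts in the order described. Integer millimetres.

translate([0, 0, 387]) cube([346, 262, 23]);
cube([28, 28, 387]);
translate([318, 0, 0]) cube([28, 28, 387]);
translate([0, 234, 0]) cube([28, 28, 387]);
translate([318, 234, 0]) cube([28, 28, 387]);
translate([40, 233, 410]) {
  cube([35, 19, 522]);
  translate([268, 0, 0]) cube([35, 19, 522]);
  translate([35, 0, 0]) cube([233, 19, 35]);
  translate([35, 0, 487]) cube([233, 19, 35]);
}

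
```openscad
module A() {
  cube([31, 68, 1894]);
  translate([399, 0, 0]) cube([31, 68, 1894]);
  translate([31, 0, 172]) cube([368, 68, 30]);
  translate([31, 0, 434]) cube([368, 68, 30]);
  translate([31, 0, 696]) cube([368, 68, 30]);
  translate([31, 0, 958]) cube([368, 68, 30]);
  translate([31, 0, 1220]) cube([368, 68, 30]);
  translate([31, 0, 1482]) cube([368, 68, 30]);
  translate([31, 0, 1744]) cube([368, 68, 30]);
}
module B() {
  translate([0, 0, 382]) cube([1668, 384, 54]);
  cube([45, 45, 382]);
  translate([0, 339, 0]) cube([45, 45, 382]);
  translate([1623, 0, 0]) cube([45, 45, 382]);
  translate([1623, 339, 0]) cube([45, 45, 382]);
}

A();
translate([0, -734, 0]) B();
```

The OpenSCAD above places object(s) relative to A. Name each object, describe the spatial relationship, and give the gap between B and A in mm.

A is a ladder. B is a bench. The bench is on the floor beside the ladder on its −y side. The gap between the bench and the ladder is 350 mm.

The bench's nearest face is 350 mm from the ladder's −y face.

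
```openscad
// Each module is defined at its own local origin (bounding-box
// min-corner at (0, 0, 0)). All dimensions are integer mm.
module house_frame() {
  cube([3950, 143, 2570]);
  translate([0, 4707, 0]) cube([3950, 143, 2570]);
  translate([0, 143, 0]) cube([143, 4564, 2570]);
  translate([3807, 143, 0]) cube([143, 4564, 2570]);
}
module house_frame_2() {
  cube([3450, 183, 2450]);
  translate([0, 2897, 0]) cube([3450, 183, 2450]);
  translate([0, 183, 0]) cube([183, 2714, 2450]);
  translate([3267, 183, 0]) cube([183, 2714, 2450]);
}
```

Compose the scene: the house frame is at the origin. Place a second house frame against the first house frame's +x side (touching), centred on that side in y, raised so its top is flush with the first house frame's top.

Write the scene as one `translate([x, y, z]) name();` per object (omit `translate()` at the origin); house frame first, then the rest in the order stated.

house_frame();
translate([3950, 885, 120]) house_frame_2();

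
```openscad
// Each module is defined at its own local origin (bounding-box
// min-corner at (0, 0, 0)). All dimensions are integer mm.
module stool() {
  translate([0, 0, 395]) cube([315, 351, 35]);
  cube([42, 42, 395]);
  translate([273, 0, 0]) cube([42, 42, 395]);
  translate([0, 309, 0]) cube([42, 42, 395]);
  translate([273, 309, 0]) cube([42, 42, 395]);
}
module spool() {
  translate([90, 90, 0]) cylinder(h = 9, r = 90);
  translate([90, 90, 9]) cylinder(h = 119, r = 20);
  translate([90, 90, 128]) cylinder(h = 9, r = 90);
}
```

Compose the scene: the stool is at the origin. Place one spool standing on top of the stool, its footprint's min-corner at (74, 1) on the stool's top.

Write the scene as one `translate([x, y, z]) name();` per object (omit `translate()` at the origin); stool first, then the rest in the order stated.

stool();
translate([74, 1, 430]) spool();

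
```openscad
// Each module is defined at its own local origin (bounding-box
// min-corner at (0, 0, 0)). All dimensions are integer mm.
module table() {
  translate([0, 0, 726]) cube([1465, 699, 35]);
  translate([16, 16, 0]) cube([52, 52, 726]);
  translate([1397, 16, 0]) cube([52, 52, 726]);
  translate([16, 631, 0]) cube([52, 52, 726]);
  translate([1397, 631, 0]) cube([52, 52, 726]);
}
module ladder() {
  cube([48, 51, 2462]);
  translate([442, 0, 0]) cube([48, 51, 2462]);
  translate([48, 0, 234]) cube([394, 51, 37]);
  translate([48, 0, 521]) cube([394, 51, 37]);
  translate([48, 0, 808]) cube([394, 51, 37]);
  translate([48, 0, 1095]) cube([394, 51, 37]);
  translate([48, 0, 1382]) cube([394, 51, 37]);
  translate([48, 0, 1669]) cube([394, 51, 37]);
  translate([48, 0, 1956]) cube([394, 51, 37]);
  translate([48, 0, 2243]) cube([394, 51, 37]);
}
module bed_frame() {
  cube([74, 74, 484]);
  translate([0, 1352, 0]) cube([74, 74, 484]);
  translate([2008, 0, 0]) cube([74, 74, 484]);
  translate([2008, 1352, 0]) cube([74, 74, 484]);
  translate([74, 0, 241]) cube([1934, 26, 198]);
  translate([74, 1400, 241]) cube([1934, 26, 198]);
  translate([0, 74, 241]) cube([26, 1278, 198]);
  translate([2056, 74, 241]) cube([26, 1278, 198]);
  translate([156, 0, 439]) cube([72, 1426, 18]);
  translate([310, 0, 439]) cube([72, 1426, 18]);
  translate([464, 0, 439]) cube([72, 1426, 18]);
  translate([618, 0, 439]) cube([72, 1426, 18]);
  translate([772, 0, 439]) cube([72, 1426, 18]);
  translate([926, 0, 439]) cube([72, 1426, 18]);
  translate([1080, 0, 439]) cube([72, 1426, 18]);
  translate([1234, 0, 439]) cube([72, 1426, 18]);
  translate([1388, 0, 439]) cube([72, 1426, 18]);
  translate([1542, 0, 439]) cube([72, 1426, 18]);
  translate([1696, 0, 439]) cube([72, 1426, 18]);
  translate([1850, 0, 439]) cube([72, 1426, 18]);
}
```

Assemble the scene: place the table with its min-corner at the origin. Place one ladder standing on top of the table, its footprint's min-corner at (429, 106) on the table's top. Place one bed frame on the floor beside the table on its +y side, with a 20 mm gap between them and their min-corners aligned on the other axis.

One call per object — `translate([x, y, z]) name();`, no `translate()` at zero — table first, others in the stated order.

table();
translate([429, 106, 761]) ladder();
translate([0, 719, 0]) bed_frame();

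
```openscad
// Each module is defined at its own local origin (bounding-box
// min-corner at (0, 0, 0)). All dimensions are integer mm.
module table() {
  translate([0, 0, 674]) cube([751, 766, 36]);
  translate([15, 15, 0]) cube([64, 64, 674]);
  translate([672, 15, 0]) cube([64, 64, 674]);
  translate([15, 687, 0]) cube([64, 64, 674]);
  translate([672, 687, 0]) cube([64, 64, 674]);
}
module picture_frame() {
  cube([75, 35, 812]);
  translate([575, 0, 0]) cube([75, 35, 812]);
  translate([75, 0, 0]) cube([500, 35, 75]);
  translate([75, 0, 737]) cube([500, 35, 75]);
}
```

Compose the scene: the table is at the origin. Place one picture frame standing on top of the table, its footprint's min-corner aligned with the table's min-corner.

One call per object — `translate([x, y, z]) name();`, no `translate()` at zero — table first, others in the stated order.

table();
translate([0, 0, 710]) picture_frame();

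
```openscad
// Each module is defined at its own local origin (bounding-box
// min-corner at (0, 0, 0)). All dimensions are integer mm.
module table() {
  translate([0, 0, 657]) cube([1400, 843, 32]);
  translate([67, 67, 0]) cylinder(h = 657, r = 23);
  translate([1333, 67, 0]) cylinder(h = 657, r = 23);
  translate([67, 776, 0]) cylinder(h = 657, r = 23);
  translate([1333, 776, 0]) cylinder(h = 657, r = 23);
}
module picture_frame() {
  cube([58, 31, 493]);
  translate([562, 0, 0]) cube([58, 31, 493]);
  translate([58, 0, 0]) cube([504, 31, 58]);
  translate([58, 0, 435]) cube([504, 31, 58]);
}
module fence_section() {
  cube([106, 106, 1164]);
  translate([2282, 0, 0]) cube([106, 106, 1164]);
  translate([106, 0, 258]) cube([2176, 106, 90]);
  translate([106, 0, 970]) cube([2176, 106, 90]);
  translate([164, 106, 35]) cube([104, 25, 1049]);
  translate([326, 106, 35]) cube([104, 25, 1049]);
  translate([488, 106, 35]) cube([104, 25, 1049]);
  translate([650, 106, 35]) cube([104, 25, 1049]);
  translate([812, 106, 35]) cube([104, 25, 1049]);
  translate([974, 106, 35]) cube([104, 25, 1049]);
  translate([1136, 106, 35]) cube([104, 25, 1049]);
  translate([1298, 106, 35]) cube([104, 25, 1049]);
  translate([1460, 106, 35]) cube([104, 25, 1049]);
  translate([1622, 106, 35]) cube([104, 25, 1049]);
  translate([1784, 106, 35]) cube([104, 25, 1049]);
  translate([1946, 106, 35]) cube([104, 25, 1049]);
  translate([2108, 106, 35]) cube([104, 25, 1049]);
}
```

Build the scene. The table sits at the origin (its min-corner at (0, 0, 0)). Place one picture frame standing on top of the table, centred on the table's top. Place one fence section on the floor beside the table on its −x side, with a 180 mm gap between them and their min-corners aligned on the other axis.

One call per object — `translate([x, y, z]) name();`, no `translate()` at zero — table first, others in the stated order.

table();
translate([390, 406, 689]) picture_frame();
translate([-2568, 0, 0]) fence_section();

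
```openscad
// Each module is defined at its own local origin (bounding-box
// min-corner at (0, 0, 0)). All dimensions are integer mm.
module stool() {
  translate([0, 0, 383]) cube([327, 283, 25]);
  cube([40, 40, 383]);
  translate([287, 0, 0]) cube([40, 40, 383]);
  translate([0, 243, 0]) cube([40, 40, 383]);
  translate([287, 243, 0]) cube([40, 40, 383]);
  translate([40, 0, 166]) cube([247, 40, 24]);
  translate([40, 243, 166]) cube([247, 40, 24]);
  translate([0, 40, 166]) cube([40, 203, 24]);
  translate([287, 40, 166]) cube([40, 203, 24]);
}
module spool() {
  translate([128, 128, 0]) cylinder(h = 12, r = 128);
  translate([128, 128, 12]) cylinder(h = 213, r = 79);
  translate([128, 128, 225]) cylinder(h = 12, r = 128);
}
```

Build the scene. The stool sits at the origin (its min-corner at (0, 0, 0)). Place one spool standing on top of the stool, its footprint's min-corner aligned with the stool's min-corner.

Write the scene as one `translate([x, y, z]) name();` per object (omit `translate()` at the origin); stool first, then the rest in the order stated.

stool();
translate([0, 0, 408]) spool();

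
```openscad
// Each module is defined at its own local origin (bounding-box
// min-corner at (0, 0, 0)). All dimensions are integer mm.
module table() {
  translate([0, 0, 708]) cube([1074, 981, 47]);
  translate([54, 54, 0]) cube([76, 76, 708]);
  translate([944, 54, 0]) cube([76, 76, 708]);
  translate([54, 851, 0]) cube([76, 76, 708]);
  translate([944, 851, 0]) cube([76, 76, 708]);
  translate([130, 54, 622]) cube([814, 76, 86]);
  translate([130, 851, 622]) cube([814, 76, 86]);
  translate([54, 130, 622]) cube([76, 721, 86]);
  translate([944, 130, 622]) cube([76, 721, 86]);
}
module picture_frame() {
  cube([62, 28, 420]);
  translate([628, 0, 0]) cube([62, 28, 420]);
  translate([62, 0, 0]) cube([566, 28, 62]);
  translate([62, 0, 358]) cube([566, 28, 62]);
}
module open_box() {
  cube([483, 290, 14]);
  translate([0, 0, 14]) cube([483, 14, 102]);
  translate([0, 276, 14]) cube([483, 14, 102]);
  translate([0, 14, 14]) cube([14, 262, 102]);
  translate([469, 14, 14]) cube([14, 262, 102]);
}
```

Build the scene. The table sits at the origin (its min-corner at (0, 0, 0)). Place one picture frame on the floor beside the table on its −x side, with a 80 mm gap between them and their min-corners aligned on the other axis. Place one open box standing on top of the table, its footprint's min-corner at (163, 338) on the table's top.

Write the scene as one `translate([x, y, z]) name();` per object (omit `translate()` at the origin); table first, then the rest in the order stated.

table();
translate([-770, 0, 0]) picture_frame();
translate([163, 338, 755]) open_box();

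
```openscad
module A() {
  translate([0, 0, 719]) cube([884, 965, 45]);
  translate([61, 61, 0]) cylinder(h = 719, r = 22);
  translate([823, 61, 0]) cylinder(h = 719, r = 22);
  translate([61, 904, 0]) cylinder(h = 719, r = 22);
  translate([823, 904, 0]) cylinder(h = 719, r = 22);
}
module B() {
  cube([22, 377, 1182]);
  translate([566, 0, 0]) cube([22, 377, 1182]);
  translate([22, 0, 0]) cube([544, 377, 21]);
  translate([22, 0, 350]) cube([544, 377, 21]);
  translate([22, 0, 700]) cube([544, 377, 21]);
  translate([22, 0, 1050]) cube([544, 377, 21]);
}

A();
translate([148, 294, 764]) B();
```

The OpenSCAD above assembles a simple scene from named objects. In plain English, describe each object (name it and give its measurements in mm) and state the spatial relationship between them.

A is a table: top 884 mm (x) × 965 mm (y), 45 mm thick, upper face at z = 764 mm, on four round legs of 44 mm diameter, each leg's bounding box inset 39 mm from the nearest pair of top edges, running from z = 0 to the bottom of the top.

B is an open bookshelf. Two side panels, each 22 mm thick, 377 mm deep and 1182 mm tall, stand 588 mm apart (outside-to-outside). Between them sit 4 shelves, each 21 mm thick and 377 mm deep, spanning the full gap between the sides. The bottom shelf rests on the floor (its underside at z = 0) and the clear gap between one shelf's top and the next shelf's underside is 329 mm.

The bookshelf is on top of the table, centred.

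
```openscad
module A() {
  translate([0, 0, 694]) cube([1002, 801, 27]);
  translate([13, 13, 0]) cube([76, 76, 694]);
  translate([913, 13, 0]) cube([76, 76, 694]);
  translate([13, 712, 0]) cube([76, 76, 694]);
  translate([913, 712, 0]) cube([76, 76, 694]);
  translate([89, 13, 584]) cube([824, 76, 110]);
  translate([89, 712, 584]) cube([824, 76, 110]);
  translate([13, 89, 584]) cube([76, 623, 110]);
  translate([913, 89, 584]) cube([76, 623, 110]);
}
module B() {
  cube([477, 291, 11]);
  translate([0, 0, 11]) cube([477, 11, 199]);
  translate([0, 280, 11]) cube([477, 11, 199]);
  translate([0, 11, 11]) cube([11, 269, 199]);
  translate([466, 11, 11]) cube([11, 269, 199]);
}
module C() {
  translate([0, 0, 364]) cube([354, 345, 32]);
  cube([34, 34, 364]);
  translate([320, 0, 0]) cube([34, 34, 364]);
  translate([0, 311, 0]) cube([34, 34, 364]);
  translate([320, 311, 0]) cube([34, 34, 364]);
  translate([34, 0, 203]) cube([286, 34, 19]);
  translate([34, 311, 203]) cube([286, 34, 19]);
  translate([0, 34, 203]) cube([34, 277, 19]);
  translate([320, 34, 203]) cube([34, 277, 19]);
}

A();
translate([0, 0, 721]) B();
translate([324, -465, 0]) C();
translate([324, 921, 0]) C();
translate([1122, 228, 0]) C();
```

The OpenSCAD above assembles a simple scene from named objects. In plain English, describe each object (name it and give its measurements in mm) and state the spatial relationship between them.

A is a table with a 1002×801 mm rectangular top, 27 mm thick, top surface at z = 721 mm, supported by four 76×76 mm square legs, each inset 13 mm from the nearest pair of top edges, running from the floor. Four apron rails, 76 mm thick and 110 mm tall, run between adjacent legs with their top edges flush with the underside of the top and their outer faces flush with the legs' outer faces.

B is an open storage box with external size 477×291×210 mm and wall thickness 11 mm (the base is also 11 mm thick). The base covers the whole footprint; the four walls stand on the base, with the y-facing walls full-width and the x-facing walls fitting between their inner faces.

C is a simple wooden stool: a rectangular seat 354 mm (x) by 345 mm (y), 32 mm thick, top face at z = 396 mm, on four square legs, each 34×34 mm in cross-section. The legs rest on z = 0, each flush with a corner of the seat. Four stretchers, 34 mm wide and 19 mm tall, connect adjacent legs with their undersides at z = 203 mm, each running between the inner faces of the legs it joins and aligned with the legs' outer faces on the other axis.

The open box is on top of the table. Three stools sit around the table at the −y, +y, +x sides.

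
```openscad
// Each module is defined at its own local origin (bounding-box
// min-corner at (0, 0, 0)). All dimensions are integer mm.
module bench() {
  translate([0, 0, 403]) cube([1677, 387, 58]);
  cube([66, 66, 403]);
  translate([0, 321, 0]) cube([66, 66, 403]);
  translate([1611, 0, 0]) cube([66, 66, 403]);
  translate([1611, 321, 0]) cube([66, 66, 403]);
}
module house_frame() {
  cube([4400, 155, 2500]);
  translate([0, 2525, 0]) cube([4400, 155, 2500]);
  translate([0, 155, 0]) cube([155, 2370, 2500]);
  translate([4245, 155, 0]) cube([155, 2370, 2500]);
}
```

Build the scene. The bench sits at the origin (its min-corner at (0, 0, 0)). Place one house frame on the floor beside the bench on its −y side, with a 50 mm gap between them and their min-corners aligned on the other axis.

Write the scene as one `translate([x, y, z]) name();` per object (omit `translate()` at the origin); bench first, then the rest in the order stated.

bench();
translate([0, -2730, 0]) house_frame();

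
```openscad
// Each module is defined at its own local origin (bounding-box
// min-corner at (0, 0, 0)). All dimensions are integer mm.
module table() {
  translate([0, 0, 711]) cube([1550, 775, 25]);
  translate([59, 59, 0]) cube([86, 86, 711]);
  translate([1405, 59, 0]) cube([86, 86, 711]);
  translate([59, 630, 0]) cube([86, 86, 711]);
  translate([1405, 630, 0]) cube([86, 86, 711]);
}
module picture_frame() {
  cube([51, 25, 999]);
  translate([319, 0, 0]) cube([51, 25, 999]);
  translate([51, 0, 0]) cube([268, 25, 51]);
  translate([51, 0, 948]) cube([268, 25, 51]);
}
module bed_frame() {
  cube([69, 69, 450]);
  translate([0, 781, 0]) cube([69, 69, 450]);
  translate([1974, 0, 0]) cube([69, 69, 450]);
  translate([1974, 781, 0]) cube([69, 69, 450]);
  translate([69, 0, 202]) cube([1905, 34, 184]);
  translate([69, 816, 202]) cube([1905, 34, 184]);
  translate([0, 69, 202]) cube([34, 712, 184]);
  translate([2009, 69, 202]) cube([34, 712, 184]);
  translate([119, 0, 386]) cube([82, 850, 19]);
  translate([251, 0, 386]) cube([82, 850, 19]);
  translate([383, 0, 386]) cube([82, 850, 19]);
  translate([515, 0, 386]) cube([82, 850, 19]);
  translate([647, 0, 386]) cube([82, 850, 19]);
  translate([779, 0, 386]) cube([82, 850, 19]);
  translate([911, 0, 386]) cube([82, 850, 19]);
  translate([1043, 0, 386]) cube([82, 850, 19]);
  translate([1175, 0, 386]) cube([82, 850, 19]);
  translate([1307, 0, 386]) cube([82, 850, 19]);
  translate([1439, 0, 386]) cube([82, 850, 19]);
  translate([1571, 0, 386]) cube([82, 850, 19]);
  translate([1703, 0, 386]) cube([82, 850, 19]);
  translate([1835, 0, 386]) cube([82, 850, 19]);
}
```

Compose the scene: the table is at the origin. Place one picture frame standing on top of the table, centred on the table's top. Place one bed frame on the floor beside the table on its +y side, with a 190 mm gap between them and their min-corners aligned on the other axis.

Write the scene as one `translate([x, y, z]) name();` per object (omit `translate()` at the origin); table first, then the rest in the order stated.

table();
translate([590, 375, 736]) picture_frame();
translate([0, 965, 0]) bed_frame();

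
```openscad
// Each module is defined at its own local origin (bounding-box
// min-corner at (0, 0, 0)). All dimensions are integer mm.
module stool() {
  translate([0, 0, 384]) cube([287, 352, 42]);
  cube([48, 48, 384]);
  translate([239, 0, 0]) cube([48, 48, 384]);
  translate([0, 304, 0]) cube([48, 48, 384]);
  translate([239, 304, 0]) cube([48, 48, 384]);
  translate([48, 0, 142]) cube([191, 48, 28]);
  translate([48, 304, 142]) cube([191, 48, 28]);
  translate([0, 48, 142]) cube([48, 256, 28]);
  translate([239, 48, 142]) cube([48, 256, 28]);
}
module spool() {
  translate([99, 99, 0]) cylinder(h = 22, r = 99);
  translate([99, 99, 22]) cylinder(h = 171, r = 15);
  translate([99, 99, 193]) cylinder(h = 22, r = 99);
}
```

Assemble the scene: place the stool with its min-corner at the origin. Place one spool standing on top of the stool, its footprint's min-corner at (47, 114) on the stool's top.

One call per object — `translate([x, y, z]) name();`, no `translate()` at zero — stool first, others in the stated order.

stool();
translate([47, 114, 426]) spool();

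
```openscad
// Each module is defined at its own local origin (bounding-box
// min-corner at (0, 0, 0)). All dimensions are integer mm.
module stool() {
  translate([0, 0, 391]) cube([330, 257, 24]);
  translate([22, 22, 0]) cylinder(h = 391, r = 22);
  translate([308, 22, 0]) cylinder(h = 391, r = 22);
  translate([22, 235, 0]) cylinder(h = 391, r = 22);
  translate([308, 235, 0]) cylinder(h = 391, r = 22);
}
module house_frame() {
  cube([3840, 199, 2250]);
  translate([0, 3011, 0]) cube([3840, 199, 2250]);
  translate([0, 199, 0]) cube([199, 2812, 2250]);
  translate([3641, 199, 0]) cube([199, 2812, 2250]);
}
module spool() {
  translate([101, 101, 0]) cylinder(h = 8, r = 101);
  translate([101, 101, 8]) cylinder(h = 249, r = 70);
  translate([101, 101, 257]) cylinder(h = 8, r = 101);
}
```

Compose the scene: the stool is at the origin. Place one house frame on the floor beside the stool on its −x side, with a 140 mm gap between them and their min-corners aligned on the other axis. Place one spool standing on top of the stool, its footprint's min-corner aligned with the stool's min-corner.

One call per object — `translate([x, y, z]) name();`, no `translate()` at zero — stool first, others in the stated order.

stool();
translate([-3980, 0, 0]) house_frame();
translate([0, 0, 415]) spool();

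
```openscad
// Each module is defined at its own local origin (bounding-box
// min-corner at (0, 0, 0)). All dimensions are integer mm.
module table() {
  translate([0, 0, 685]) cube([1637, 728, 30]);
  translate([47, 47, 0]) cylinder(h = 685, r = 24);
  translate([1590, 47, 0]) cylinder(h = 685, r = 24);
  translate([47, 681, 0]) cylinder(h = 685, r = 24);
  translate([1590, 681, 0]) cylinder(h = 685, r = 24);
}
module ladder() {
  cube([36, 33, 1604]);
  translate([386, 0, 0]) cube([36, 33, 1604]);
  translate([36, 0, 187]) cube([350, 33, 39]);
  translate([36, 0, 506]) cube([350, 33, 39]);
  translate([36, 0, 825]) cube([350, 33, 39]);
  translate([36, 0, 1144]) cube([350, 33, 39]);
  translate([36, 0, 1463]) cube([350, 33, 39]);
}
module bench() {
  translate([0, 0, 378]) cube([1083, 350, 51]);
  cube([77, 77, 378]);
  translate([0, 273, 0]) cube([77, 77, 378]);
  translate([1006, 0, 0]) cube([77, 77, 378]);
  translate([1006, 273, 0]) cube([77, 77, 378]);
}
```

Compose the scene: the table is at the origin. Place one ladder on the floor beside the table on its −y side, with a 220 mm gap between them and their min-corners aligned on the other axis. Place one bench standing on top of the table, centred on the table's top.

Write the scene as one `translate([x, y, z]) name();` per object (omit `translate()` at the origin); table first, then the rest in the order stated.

table();
translate([0, -253, 0]) ladder();
translate([277, 189, 715]) bench();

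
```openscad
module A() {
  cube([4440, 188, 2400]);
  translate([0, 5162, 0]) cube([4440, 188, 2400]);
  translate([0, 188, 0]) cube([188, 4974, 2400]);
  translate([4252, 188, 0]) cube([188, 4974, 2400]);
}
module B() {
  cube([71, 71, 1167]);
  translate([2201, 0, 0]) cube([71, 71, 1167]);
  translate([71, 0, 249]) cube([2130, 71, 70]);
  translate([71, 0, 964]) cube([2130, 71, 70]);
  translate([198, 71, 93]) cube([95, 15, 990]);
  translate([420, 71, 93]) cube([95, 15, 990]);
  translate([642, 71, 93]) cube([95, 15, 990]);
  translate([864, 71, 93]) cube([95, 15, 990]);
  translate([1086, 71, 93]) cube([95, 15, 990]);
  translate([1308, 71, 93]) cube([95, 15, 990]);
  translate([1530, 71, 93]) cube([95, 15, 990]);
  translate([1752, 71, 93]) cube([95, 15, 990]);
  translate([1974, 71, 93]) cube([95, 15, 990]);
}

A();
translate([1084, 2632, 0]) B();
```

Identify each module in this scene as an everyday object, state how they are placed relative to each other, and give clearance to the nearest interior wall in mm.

A is a house frame. B is a fence section. The fence section sits inside the house frame, centred. The clearance to the nearest interior wall is 896 mm.

Clearances: x = 896, y = 2444; minimum 896 mm.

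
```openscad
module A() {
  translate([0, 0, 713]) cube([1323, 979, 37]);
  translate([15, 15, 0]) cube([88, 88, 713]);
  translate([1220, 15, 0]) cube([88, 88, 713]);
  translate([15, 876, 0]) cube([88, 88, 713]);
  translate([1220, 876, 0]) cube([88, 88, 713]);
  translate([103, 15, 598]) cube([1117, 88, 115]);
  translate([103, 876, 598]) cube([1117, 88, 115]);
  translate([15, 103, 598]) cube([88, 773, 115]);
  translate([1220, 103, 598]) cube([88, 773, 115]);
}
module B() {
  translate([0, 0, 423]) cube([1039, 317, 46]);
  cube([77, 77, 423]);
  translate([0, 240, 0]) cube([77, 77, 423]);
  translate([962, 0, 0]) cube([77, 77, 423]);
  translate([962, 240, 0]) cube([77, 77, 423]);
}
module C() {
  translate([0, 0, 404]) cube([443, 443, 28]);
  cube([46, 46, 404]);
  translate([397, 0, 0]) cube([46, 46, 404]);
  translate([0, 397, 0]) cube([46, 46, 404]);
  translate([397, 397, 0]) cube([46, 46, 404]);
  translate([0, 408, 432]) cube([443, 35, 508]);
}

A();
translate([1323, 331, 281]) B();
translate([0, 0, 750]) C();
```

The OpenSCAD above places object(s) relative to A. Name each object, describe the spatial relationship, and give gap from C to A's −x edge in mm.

A is a table. B is a bench. C is a chair. The bench is beside the table with their tops flush at z = 750. The chair is on top of the table. The gap from the chair to the table's −x edge is 0 mm.

The chair's min-x is at 0; the table's min-x is 0; gap = 0 mm.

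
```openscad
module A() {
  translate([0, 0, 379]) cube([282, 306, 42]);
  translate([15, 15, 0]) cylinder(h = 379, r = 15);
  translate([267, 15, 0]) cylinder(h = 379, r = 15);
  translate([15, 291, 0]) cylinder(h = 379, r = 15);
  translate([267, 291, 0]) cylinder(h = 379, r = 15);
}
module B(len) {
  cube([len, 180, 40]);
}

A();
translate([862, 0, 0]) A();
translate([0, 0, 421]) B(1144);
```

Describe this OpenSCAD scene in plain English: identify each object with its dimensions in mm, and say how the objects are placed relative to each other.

A is a four-legged stool. The seat is 282×306 mm, 42 mm thick, top at z = 421 mm. It stands on four round legs, each 30 mm in diameter, from z = 0 to the seat underside, each leg's axis is inset half a diameter from the nearest pair of seat edges (so the leg's bounding box is flush with the corner).

B is a rectangular beam 1144 mm long (x), 180 mm deep (y), 40 mm thick (z).

The beam spans the tops of two stools placed 580 mm apart, resting at z = 421 mm.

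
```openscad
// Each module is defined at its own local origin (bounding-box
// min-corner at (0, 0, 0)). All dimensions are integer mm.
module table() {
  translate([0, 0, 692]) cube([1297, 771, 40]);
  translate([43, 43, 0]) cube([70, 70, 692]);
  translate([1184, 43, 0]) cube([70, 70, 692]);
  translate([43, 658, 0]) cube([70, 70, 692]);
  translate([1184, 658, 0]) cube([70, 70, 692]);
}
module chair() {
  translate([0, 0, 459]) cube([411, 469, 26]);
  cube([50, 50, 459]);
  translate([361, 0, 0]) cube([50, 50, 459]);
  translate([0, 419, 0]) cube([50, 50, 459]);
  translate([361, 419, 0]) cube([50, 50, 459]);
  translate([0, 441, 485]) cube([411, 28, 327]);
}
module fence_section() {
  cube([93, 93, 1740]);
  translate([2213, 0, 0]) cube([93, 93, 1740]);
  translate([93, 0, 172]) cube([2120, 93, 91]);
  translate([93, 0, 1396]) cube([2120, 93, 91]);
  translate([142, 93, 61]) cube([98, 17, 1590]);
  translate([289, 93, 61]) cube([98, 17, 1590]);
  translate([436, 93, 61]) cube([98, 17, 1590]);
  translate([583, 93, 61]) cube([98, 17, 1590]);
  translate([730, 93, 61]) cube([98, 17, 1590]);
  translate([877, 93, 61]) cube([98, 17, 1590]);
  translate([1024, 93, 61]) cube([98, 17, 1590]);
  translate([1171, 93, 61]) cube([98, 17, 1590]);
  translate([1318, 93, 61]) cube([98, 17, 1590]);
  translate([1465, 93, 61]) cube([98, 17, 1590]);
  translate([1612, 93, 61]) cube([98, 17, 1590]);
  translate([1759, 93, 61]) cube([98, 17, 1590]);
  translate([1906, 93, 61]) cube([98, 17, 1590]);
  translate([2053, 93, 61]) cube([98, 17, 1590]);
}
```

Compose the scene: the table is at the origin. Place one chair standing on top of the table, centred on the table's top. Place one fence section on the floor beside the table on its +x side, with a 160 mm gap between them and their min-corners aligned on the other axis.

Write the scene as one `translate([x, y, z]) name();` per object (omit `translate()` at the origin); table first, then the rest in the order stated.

table();
translate([443, 151, 732]) chair();
translate([1457, 0, 0]) fence_section();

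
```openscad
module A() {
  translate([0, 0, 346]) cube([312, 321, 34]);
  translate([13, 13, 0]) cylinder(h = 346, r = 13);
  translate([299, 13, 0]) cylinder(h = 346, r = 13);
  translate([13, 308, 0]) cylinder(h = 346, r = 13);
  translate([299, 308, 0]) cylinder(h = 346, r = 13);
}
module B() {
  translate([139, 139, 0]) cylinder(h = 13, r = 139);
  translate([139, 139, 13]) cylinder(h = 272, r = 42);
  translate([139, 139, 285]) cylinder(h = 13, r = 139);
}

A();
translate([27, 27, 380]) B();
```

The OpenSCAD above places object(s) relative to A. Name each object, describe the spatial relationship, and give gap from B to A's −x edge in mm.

A is a stool. B is a spool. The spool is on top of the stool. The gap from the spool to the stool's −x edge is 27 mm.

The spool's min-x is at 27; the stool's min-x is 0; gap = 27 mm.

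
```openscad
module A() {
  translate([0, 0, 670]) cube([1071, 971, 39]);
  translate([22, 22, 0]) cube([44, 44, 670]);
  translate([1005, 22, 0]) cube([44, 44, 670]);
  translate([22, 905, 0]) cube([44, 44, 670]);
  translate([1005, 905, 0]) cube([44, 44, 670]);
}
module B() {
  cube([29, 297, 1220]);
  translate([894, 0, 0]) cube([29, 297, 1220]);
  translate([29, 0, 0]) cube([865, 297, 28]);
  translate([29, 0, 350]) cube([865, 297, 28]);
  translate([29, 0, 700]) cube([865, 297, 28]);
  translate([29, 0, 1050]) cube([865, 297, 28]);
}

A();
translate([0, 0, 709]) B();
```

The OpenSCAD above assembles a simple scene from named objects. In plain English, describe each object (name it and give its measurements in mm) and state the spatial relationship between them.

A is a table: top 1071 mm (x) × 971 mm (y), 39 mm thick, upper face at z = 709 mm, on four 44×44 mm square legs, each inset 22 mm from the nearest pair of top edges, running from z = 0 to the bottom of the top.

B is a bookshelf 923 mm wide overall, 297 mm deep and 1220 mm tall. The two sides are 29 mm thick vertical panels. 4 horizontal shelves of 28 mm thickness span between the inner faces of the sides; the lowest shelf sits on the floor and shelves are stacked with a clear vertical gap of 322 mm between each pair.

The bookshelf is on top of the table.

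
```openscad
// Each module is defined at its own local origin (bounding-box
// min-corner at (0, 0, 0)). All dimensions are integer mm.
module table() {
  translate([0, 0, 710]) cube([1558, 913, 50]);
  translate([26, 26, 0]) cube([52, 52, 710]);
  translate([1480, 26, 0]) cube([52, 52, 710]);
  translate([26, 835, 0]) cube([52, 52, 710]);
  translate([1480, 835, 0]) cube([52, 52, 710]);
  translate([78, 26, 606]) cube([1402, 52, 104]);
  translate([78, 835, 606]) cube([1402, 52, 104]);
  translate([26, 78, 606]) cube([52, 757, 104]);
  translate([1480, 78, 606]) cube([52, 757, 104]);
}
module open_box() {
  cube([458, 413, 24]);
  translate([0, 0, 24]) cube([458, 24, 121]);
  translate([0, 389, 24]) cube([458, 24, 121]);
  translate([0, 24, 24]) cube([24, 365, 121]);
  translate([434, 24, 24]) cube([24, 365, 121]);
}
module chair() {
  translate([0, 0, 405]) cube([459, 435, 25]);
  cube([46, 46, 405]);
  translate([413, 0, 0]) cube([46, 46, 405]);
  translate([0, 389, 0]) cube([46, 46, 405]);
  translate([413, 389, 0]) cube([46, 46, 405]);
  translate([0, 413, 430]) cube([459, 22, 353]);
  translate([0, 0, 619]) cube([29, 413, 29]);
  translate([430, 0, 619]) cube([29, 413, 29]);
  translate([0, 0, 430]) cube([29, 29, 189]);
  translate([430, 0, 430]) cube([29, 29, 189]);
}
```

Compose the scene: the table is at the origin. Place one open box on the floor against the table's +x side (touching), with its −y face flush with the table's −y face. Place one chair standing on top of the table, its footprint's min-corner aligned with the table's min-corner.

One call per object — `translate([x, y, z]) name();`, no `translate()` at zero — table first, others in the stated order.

table();
translate([1558, 0, 0]) open_box();
translate([0, 0, 760]) chair();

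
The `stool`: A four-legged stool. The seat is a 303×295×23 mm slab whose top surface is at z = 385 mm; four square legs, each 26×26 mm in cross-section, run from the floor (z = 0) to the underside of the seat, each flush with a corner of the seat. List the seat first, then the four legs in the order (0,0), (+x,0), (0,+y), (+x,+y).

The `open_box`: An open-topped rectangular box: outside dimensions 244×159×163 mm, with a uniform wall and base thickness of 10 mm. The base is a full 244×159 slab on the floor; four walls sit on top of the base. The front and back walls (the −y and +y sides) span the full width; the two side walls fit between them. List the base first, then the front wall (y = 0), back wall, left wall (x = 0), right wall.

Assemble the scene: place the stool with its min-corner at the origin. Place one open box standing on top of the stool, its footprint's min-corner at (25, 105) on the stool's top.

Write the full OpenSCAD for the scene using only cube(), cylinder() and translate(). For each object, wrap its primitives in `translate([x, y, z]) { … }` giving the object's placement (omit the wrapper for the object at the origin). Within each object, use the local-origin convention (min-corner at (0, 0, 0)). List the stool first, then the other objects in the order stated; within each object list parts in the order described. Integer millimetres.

translate([0, 0, 362]) cube([303, 295, 23]);
cube([26, 26, 362]);
translate([277, 0, 0]) cube([26, 26, 362]);
translate([0, 269, 0]) cube([26, 26, 362]);
translate([277, 269, 0]) cube([26, 26, 362]);
translate([25, 105, 385]) {
  cube([244, 159, 10]);
  translate([0, 0, 10]) cube([244, 10, 153]);
  translate([0, 149, 10]) cube([244, 10, 153]);
  translate([0, 10, 10]) cube([10, 139, 153]);
  translate([234, 10, 10]) cube([10, 139, 153]);
}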